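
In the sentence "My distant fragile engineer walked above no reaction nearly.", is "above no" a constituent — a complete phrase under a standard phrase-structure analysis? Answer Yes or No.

The sequence begins inside the preposition "above" and ends inside the noun phrase "no reaction"; it crosses a phrase boundary, so no single node in the tree spans exactly those words.

No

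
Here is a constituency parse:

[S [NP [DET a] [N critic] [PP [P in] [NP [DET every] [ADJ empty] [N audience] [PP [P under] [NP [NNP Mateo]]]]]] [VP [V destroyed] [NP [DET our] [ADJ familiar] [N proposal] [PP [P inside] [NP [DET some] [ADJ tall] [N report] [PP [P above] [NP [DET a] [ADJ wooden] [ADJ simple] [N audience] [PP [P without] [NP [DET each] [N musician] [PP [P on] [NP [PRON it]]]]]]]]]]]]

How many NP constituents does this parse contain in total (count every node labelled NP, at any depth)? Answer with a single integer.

The NP constituents are: [NP a critic in every empty audience under Mateo]; [NP every empty audience under Mateo]; [NP Mateo]; [NP our familiar proposal inside some tall report above a wooden simple audience without each musician on it]; [NP some tall report above a wooden simple audience without each musician on it]; [NP a wooden simple audience without each musician on it] …. Total: 8.

8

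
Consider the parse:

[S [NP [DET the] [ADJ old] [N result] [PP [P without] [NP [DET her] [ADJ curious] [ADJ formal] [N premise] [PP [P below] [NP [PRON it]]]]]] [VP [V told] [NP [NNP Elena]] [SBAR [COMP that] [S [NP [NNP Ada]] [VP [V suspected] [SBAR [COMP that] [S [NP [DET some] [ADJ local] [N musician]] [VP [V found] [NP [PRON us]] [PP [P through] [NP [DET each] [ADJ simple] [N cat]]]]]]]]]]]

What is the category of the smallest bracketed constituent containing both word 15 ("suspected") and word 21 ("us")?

VP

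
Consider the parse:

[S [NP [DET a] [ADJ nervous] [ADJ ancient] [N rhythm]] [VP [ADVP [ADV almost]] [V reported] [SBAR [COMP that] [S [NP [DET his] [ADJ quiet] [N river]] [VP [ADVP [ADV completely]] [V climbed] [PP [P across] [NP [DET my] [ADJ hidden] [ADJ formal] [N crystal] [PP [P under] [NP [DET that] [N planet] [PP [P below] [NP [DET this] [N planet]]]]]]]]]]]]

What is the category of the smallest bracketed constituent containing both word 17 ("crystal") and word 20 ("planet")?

Both words fall inside [NP my hidden formal crystal under that planet below this planet] (words 14–23), and no smaller constituent contains them both. Label: NP.

NP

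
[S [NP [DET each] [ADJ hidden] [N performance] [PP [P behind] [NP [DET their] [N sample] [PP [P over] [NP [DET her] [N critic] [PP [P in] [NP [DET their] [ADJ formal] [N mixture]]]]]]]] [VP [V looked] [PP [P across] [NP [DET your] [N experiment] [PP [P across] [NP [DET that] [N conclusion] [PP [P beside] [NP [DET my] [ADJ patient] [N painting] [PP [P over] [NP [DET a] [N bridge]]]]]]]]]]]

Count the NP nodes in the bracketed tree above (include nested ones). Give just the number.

8

Scanning left to right, an opening `[NP` appears at word positions 1, 5, 8, 11, 16, 19, 22, 26 — 8 in total.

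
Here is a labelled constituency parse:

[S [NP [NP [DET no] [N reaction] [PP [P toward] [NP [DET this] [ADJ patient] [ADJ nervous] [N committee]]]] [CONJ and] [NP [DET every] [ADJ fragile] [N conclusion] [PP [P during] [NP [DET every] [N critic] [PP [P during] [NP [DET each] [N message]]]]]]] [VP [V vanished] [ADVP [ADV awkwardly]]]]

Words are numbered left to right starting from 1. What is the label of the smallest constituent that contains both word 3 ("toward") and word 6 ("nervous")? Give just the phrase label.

PP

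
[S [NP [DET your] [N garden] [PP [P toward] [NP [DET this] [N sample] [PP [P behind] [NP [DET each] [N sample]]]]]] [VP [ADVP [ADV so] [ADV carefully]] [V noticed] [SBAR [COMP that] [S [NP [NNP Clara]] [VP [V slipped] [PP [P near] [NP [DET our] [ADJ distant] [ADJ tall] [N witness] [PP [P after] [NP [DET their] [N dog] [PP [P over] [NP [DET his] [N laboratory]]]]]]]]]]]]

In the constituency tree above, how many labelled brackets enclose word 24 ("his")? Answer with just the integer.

Path from the root down to the word: S → VP → SBAR → S → VP → PP → NP → PP → NP → PP → NP → DET. That is 12 enclosing brackets.

12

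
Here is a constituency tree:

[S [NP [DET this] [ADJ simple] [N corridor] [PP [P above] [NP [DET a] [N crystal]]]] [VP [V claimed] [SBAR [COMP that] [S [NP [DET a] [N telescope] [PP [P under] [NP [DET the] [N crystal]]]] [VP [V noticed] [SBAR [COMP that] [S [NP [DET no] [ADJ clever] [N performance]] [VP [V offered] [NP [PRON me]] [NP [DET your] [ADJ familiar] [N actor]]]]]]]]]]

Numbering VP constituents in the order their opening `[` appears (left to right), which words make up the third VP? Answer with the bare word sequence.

offered me your familiar actor

In left-to-right order the VP constituents are "claimed that a telescope under the crystal noticed that no clever performance offered me your familiar actor"; "noticed that no clever performance offered me your familiar actor"; "offered me your familiar actor". Number 3 is "offered me your familiar actor".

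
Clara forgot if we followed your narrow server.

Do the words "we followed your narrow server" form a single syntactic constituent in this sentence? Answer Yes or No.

These words form the whole clause headed by "followed", so yes — one constituent.

Yes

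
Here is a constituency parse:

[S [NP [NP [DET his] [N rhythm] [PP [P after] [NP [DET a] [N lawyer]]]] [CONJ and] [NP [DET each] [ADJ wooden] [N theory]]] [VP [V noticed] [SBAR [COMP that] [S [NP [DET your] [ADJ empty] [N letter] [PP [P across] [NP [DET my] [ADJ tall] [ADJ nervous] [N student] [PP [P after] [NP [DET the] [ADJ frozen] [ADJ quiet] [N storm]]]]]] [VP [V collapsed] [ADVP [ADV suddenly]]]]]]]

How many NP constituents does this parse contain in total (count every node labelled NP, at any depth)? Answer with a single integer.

7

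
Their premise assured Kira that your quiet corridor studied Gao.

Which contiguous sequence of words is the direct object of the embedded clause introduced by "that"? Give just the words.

Within the embedded clause introduced by "that", the direct object of "studied" is "Gao".

Gao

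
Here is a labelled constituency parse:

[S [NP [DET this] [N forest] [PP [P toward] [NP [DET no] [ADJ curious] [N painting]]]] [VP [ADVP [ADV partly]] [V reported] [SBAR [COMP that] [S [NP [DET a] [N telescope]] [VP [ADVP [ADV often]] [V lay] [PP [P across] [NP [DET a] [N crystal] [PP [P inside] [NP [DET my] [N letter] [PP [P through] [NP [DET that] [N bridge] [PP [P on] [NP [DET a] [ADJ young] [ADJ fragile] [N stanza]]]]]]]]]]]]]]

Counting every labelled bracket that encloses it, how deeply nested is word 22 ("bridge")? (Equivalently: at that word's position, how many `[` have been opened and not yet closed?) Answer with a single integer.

12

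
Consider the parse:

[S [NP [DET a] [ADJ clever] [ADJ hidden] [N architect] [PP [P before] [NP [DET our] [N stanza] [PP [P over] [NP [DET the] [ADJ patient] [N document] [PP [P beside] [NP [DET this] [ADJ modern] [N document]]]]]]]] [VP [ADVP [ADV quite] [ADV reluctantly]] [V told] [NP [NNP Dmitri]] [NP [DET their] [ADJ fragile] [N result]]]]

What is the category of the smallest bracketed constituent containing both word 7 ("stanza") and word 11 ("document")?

Both words fall inside [NP our stanza over the patient document beside this modern document] (words 6–15), and no smaller constituent contains them both. Label: NP.

NP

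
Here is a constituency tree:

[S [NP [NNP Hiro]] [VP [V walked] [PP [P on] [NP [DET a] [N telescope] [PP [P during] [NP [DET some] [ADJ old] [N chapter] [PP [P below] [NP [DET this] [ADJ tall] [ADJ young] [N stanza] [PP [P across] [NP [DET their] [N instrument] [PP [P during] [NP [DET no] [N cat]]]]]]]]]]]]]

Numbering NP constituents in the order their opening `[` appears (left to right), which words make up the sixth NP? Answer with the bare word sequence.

no cat

In left-to-right order the NP constituents are "Hiro"; "a telescope during some old chapter below this tall young stanza across their instrument during no cat"; "some old chapter below this tall young stanza across their instrument during no cat"; "this tall young stanza across their instrument during no cat"; "their instrument during no cat"; "no cat". Number 6 is "no cat".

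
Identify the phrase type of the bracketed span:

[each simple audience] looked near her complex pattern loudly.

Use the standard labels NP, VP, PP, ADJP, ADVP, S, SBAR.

The bracketed span "each simple audience" is headed by "audience", making it a noun phrase (NP).

NP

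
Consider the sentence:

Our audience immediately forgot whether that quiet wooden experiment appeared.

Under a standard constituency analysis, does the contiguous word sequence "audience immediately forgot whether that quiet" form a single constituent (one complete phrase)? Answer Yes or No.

No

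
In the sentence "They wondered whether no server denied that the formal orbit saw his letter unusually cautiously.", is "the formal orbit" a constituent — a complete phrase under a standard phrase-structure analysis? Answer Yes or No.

These words form the whole noun phrase headed by "orbit", so yes — one constituent.

Yes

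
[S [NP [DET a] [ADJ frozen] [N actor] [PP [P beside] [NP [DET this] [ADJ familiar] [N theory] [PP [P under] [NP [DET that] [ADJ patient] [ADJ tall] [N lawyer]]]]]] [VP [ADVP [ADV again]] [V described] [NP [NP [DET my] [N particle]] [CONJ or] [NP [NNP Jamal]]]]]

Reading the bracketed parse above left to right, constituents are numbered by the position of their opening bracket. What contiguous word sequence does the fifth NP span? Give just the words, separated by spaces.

my particle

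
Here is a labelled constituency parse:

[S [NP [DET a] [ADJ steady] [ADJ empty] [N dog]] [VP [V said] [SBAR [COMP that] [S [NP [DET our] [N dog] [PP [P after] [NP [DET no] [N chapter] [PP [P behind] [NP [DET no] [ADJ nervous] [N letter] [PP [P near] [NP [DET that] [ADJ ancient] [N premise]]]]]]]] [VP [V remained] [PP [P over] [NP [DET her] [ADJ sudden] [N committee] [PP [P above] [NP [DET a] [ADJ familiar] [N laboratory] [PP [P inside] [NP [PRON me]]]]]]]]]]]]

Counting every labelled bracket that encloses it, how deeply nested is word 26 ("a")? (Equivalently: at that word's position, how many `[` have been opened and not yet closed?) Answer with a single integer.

10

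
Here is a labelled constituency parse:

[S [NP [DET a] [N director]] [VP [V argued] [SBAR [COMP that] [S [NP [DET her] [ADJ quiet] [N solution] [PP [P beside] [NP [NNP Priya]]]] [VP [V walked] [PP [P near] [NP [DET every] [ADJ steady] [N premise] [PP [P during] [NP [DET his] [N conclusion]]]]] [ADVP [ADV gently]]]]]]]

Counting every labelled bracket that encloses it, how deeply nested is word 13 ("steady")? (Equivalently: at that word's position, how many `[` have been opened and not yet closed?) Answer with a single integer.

8

Counting open brackets not yet closed at "steady": [S [VP [SBAR [S [VP [PP [NP [ADJ = 8.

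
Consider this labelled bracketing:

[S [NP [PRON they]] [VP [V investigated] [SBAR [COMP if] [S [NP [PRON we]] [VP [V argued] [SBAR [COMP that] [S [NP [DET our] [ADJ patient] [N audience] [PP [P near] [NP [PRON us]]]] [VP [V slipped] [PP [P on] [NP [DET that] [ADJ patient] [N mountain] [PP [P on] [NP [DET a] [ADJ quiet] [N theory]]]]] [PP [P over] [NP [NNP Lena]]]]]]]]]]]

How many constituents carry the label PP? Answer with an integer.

4

Listing each PP by its span: [PP near us]; [PP on that patient mountain on a quiet theory]; [PP on a quiet theory]; [PP over Lena] — that makes 4.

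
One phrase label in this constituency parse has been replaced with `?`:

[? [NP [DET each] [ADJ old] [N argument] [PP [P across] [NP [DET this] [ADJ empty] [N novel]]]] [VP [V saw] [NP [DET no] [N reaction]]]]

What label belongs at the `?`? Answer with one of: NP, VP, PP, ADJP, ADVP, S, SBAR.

The `?` node immediately contains: NP, VP. That is the internal structure of a clause, so the label is S.

S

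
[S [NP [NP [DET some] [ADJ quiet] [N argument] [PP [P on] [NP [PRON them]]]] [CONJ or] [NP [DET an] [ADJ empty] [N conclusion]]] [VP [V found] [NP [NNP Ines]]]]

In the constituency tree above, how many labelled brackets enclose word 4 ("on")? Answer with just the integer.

The word sits inside P, which is inside PP, inside NP, inside NP, inside S — 5 brackets in all.

5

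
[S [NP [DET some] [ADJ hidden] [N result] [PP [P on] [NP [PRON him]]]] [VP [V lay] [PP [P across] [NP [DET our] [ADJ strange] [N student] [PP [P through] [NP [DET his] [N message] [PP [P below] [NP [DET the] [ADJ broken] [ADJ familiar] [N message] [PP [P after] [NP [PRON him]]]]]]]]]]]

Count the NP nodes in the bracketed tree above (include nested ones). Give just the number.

6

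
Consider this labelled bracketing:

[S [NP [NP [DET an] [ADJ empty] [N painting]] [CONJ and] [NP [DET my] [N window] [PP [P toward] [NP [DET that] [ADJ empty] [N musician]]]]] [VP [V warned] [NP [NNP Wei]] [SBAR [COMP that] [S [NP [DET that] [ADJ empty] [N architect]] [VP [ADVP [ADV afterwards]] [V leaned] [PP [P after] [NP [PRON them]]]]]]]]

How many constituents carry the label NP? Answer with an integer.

7

Scanning left to right, an opening `[NP` appears at word positions 1, 1, 5, 8, 12, 14, 20 — 7 in total.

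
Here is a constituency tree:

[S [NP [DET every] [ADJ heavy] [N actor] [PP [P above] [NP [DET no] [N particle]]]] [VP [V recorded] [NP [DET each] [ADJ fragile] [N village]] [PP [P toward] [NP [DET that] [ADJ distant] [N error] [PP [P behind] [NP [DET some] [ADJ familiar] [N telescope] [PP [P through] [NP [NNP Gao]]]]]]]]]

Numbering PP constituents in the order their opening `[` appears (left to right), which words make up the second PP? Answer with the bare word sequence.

The PP opening brackets appear, in order, over: "above no particle"; "toward that distant error behind some familiar telescope through Gao"; "behind some familiar telescope through Gao"; "through Gao". The second one spans "toward that distant error behind some familiar telescope through Gao".

toward that distant error behind some familiar telescope through Gao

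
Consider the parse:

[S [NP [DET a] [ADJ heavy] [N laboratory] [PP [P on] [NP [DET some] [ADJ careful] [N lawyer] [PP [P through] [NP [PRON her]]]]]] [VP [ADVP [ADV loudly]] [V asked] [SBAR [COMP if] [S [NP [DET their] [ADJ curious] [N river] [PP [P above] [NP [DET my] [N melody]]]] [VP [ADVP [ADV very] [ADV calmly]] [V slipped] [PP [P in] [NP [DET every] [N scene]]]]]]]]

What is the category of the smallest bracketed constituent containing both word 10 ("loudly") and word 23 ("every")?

The smallest bracket enclosing both words is [VP loudly asked if their curious river above my melody very calmly slipped in every scene], so the label is VP.

VP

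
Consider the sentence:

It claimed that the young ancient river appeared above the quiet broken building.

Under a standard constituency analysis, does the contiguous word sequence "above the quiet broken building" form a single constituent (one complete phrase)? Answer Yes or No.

Yes

These words form the whole prepositional phrase headed by "above", so yes — one constituent.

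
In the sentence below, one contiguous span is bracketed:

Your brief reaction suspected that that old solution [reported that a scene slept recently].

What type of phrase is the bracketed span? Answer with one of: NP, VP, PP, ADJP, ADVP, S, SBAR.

VP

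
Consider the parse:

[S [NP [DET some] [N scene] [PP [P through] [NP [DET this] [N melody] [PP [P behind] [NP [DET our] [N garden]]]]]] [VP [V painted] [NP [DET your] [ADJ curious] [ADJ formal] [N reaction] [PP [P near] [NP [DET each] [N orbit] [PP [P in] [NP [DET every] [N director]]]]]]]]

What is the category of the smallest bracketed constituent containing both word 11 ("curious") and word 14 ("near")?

NP

Word 11 lies under S → VP → NP → ADJ; word 14 lies under S → VP → NP → PP → P. The lowest shared node is the NP.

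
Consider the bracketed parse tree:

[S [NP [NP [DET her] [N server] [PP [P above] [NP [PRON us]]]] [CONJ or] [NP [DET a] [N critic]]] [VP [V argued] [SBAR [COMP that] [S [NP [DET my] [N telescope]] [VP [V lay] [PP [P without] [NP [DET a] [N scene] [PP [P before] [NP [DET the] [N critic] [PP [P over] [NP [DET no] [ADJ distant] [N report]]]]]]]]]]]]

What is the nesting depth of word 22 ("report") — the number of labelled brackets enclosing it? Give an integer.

12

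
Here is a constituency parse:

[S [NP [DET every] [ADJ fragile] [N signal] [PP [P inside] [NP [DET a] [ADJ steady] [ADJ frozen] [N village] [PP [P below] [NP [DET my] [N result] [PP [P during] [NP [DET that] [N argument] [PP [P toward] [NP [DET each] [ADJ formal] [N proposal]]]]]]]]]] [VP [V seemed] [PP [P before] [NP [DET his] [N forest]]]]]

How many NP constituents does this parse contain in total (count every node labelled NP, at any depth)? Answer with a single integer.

6

Scanning left to right, an opening `[NP` appears at word positions 1, 5, 10, 13, 16, 21 — 6 in total.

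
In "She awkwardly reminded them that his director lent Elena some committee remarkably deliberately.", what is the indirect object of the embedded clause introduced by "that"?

"lent" heads the VP of the embedded clause introduced by "that", and "Elena" is its indirect object.

Elena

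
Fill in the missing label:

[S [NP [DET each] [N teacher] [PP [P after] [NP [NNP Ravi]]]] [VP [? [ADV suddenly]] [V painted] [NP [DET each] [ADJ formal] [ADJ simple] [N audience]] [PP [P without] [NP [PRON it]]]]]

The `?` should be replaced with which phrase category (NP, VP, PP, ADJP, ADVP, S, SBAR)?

ADVP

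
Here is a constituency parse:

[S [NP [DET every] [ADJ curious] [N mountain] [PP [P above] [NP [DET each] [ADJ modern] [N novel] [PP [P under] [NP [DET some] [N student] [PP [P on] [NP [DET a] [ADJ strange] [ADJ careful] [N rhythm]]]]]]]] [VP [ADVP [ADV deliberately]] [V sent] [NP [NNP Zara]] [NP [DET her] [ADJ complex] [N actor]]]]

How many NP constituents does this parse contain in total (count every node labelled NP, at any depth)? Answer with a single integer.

Listing each NP by its span: [NP every curious mountain above each modern novel under some student on a strange careful rhythm]; [NP each modern novel under some student on a strange careful rhythm]; [NP some student on a strange careful rhythm]; [NP a strange careful rhythm]; [NP Zara]; [NP her complex actor] — that makes 6.

6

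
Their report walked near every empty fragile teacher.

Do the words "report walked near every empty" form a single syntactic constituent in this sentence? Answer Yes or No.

No

The sequence begins inside the noun phrase "their report" and ends inside the verb phrase "walked near every empty fragile teacher"; it crosses a phrase boundary, so no single node in the tree spans exactly those words.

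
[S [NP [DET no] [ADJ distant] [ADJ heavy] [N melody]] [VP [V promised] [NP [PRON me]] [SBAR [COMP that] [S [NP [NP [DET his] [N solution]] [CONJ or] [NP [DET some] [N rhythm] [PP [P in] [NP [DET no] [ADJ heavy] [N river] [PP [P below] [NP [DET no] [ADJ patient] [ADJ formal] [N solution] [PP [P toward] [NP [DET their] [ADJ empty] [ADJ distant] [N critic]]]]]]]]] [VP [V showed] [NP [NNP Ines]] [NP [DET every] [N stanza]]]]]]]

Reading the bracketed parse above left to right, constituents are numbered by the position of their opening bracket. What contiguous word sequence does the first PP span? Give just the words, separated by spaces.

in no heavy river below no patient formal solution toward their empty distant critic

The PP opening brackets appear, in order, over: "in no heavy river below no patient formal solution toward their empty distant critic"; "below no patient formal solution toward their empty distant critic"; "toward their empty distant critic". The first one spans "in no heavy river below no patient formal solution toward their empty distant critic".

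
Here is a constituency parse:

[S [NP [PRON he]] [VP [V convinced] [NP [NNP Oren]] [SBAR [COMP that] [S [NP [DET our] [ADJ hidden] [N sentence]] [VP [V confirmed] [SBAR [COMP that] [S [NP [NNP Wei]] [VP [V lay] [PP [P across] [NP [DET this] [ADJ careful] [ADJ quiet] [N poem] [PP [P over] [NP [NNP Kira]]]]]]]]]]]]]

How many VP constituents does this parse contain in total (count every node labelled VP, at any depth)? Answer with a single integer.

3

The VP constituents are: [VP convinced Oren that our hidden sentence confirmed that Wei lay across this careful quiet poem over Kira]; [VP confirmed that Wei lay across this careful quiet poem over Kira]; [VP lay across this careful quiet poem over Kira]. Total: 3.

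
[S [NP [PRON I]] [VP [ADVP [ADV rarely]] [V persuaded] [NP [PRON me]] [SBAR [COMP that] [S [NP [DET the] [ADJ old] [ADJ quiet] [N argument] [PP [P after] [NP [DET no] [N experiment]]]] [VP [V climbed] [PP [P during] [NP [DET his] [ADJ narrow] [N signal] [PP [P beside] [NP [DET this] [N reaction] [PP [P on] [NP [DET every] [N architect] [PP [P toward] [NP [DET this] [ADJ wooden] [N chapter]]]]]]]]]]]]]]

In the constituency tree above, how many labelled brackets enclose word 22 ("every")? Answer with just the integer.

12

Counting open brackets not yet closed at "every": [S [VP [SBAR [S [VP [PP [NP [PP [NP [PP [NP [DET = 12.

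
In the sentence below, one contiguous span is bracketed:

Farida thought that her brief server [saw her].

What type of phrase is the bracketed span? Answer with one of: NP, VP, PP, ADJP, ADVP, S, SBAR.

VP

"saw" is the head of the bracketed span, so the span is a verb phrase: VP.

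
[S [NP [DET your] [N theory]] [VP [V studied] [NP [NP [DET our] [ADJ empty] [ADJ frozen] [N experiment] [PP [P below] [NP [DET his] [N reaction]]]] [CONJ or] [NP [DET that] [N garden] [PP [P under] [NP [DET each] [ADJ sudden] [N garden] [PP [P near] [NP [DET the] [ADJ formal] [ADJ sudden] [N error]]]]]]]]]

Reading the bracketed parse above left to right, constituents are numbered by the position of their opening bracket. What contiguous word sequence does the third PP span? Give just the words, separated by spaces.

near the formal sudden error

The PP opening brackets appear, in order, over: "below his reaction"; "under each sudden garden near the formal sudden error"; "near the formal sudden error". The third one spans "near the formal sudden error".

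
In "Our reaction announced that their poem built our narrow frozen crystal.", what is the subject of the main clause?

our reaction

In the main clause the verb is "announced"; the NP preceding it, "our reaction", is the subject.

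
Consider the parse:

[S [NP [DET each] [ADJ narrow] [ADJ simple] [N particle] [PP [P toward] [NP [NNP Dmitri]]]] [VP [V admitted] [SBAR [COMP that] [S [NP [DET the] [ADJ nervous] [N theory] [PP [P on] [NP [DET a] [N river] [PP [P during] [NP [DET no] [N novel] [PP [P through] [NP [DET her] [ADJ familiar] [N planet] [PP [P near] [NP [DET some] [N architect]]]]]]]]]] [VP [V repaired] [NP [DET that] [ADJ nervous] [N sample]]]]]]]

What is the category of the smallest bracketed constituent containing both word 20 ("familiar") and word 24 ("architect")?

NP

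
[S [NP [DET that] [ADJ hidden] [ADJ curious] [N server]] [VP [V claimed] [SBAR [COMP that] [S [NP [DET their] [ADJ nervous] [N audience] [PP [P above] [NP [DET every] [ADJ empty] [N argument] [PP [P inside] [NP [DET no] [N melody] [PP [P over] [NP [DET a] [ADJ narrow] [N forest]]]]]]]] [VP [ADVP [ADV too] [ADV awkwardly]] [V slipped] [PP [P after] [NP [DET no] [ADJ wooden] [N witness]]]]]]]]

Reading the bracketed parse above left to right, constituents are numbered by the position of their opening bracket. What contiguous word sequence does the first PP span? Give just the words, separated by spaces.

The PP opening brackets appear, in order, over: "above every empty argument inside no melody over a narrow forest"; "inside no melody over a narrow forest"; "over a narrow forest"; "after no wooden witness". The first one spans "above every empty argument inside no melody over a narrow forest".

above every empty argument inside no melody over a narrow forest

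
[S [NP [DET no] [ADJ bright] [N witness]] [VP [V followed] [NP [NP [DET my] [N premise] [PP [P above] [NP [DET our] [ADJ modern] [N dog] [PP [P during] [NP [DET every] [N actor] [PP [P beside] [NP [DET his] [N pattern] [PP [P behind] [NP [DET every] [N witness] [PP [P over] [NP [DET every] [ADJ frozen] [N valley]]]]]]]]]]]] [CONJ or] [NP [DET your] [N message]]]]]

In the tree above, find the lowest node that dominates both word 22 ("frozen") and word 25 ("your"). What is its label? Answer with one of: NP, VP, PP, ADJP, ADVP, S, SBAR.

The smallest bracket enclosing both words is [NP my premise above our modern dog during every actor beside his pattern behind every witness over every frozen valley or your message], so the label is NP.

NP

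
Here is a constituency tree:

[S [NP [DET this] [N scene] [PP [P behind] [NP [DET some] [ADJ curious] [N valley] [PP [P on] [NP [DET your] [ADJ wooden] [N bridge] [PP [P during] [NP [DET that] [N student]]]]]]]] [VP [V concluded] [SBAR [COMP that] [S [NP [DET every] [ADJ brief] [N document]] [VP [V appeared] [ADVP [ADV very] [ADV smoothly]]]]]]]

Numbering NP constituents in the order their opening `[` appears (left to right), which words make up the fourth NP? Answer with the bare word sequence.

The NP opening brackets appear, in order, over: "this scene behind some curious valley on your wooden bridge during that student"; "some curious valley on your wooden bridge during that student"; "your wooden bridge during that student"; "that student"; "every brief document". The fourth one spans "that student".

that student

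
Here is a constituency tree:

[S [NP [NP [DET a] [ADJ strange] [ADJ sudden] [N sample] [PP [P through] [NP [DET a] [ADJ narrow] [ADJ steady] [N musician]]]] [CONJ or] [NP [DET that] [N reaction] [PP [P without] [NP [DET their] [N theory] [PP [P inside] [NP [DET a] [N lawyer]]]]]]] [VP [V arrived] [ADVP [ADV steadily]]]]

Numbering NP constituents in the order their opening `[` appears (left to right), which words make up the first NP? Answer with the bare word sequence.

Opening `[NP` markers occur at word positions 1, 1, 6, 11, 14, 17; the first of these opens the constituent [NP a strange sudden sample through a narrow steady musician or that reaction without their theory inside a lawyer].

a strange sudden sample through a narrow steady musician or that reaction without their theory inside a lawyer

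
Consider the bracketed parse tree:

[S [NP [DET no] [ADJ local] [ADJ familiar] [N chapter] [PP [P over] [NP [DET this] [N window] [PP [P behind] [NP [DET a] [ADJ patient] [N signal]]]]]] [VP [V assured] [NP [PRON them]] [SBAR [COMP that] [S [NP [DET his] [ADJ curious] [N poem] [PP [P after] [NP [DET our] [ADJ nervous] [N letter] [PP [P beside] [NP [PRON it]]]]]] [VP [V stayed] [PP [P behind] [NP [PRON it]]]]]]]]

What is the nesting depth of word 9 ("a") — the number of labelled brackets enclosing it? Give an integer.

7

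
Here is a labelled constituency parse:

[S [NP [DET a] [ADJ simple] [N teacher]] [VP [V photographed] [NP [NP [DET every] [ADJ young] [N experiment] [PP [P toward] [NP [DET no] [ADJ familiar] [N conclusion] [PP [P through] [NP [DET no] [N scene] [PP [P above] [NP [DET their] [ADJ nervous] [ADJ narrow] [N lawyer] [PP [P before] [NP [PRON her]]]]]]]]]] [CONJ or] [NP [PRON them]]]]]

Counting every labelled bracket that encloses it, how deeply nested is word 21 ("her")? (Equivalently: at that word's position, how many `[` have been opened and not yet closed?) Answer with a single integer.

13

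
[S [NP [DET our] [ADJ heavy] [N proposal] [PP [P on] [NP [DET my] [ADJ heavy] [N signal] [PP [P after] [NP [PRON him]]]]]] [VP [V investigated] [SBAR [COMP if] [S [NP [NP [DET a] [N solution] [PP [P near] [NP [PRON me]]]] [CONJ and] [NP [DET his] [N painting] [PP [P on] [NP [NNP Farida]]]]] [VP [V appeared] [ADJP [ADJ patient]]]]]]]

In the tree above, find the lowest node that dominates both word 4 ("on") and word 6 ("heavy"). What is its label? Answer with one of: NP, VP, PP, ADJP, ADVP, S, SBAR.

PP

Word 4 lies under S → NP → PP → P; word 6 lies under S → NP → PP → NP → ADJ. The lowest shared node is the PP.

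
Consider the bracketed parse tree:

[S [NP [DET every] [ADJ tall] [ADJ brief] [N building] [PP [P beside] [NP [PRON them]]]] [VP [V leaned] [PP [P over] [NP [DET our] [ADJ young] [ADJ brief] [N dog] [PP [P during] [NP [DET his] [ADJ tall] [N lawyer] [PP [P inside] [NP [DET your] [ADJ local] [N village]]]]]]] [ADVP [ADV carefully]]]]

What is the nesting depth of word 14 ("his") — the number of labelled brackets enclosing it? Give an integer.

7

The word sits inside DET, which is inside NP, inside PP, inside NP, inside PP, inside VP, inside S — 7 brackets in all.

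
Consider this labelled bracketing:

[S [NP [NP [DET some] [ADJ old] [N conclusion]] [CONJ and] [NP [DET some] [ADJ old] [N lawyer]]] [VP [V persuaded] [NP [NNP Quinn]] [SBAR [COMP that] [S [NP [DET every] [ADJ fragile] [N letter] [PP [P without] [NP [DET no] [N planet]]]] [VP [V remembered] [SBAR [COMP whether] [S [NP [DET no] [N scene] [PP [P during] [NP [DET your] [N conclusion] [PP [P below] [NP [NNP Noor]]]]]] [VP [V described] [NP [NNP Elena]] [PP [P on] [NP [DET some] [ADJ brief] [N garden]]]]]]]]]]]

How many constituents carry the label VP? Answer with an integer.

Scanning left to right, an opening `[VP` appears at word positions 8, 17, 26 — 3 in total.

3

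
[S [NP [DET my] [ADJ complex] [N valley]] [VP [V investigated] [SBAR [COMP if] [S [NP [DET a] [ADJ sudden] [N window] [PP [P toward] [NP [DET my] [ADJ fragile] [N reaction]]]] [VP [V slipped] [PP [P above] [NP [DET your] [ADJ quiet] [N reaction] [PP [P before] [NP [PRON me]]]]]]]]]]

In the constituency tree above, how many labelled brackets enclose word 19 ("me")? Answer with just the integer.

Counting open brackets not yet closed at "me": [S [VP [SBAR [S [VP [PP [NP [PP [NP [PRON = 10.

10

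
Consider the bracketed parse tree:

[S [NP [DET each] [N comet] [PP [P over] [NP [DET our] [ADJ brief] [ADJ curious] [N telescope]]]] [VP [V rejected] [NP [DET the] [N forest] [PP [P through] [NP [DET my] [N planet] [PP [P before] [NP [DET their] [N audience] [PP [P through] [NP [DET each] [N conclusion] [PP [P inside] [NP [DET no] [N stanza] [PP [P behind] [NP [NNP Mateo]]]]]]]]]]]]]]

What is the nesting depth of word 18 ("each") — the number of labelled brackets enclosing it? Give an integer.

10

The word sits inside DET, which is inside NP, inside PP, inside NP, inside PP, inside NP, inside PP, inside NP, inside VP, inside S — 10 brackets in all.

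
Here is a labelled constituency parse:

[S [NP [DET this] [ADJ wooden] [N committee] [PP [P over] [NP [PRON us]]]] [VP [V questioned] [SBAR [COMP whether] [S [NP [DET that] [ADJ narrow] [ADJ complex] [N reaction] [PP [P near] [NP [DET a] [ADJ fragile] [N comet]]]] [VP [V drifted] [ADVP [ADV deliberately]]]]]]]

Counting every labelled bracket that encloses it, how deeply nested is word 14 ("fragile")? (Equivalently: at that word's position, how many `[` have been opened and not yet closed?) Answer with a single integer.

8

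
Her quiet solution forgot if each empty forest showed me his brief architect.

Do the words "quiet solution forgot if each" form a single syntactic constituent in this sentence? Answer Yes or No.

No

"quiet" belongs to the noun phrase "her quiet solution" while "each" belongs to the verb phrase "forgot if each empty forest showed me his brief architect"; a span that runs across that boundary is not a single phrase.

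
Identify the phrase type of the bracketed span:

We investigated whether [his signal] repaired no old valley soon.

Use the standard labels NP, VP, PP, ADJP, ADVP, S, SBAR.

NP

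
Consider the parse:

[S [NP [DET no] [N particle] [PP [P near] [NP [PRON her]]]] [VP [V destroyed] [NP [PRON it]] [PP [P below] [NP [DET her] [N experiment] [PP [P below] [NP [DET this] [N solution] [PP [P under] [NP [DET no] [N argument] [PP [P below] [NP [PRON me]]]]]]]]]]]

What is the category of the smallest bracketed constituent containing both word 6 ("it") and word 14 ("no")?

Word 6 lies under S → VP → NP → PRON; word 14 lies under S → VP → PP → NP → PP → NP → PP → NP → DET. The lowest shared node is the VP.

VP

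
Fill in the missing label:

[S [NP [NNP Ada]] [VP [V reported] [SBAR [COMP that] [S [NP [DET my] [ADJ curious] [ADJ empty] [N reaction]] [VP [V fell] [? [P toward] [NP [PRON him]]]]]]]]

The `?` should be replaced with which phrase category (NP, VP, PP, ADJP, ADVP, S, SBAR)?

PP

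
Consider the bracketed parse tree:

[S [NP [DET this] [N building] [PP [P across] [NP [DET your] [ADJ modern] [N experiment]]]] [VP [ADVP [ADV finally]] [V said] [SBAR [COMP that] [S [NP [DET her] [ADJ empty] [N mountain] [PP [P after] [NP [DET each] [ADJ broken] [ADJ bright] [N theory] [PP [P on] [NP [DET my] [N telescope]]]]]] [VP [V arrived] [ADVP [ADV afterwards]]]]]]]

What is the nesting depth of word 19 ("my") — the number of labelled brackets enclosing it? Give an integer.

10

Counting open brackets not yet closed at "my": [S [VP [SBAR [S [NP [PP [NP [PP [NP [DET = 10.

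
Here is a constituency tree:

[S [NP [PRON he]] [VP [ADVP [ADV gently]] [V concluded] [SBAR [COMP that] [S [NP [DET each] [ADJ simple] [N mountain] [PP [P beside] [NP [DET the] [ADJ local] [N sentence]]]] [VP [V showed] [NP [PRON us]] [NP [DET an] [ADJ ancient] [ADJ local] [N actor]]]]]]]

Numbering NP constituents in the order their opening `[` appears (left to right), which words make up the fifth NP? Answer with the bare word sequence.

an ancient local actor

The NP opening brackets appear, in order, over: "he"; "each simple mountain beside the local sentence"; "the local sentence"; "us"; "an ancient local actor". The fifth one spans "an ancient local actor".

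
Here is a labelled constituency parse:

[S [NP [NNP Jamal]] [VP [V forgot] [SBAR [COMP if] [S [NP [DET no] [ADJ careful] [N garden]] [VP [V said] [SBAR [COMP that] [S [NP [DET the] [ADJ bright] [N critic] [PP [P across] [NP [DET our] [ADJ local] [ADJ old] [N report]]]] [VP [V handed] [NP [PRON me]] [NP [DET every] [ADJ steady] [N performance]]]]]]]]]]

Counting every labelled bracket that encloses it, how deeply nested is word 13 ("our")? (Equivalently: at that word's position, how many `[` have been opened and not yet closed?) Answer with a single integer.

Path from the root down to the word: S → VP → SBAR → S → VP → SBAR → S → NP → PP → NP → DET. That is 11 enclosing brackets.

11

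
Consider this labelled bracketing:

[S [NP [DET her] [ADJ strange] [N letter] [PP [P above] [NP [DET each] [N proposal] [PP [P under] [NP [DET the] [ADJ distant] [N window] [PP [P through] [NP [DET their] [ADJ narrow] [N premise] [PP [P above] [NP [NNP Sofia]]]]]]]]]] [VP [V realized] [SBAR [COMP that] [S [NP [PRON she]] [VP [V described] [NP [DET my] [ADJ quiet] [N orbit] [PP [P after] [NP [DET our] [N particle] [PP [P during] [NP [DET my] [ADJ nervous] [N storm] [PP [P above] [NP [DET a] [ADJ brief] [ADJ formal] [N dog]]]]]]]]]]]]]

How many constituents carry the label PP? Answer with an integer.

7

The PP constituents are: [PP above each proposal under the distant window through their narrow premise above Sofia]; [PP under the distant window through their narrow premise above Sofia]; [PP through their narrow premise above Sofia]; [PP above Sofia]; [PP after our particle during my nervous storm above a brief formal dog]; [PP during my nervous storm above a brief formal dog] …. Total: 7.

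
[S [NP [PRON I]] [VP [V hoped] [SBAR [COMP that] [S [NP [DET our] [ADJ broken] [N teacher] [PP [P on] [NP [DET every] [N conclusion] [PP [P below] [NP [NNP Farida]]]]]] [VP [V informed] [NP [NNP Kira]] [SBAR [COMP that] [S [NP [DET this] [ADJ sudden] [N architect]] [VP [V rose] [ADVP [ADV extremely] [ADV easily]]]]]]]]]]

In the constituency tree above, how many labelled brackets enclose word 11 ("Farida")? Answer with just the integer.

Path from the root down to the word: S → VP → SBAR → S → NP → PP → NP → PP → NP → NNP. That is 10 enclosing brackets.

10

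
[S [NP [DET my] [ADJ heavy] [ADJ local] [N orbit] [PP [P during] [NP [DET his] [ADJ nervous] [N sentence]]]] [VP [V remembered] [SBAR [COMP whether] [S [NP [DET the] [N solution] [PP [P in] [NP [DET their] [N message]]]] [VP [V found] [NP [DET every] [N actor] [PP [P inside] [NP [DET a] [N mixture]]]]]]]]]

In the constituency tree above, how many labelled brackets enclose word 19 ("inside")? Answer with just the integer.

Path from the root down to the word: S → VP → SBAR → S → VP → NP → PP → P. That is 8 enclosing brackets.

8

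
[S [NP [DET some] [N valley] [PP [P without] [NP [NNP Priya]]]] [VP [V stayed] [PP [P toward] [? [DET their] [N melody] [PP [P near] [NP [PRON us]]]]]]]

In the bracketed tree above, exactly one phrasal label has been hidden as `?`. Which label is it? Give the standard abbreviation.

NP

The `?` node immediately contains: DET 'their', N 'melody', PP. That is the internal structure of a noun phrase, so the label is NP.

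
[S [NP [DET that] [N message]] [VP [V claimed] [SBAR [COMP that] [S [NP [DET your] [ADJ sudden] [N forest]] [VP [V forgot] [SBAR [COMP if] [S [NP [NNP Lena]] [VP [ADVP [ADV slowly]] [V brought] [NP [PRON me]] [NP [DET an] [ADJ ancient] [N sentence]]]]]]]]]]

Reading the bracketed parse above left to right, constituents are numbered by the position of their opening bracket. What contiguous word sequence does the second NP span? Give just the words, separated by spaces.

your sudden forest

The NP opening brackets appear, in order, over: "that message"; "your sudden forest"; "Lena"; "me"; "an ancient sentence". The second one spans "your sudden forest".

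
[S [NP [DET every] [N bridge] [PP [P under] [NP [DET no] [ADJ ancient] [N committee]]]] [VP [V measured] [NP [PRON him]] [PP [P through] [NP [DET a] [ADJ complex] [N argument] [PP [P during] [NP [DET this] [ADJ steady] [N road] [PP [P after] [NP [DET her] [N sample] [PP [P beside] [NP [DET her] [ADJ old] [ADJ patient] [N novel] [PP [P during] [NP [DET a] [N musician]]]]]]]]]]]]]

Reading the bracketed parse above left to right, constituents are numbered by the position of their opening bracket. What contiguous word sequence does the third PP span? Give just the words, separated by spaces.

during this steady road after her sample beside her old patient novel during a musician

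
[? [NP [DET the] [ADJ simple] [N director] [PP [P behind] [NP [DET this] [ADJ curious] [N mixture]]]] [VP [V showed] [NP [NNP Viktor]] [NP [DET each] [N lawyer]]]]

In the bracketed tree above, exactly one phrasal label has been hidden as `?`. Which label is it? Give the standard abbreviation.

The `?` node immediately contains: NP, VP. That is the internal structure of a clause, so the label is S.

S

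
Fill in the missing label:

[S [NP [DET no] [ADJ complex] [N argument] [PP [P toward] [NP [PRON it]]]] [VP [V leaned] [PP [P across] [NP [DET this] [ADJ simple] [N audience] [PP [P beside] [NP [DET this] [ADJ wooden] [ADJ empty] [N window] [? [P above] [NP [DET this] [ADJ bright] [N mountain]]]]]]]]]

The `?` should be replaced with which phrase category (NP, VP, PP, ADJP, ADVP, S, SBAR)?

PP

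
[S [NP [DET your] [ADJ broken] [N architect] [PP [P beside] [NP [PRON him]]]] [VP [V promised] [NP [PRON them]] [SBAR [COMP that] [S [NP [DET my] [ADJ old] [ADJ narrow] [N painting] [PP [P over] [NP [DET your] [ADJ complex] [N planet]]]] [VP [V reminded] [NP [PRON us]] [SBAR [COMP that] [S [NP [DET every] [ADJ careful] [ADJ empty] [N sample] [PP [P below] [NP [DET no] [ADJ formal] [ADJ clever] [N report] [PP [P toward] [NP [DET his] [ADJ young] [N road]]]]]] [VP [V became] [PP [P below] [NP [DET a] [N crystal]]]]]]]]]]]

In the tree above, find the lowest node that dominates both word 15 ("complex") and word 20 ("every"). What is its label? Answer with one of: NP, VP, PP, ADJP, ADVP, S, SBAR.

S

The smallest bracket enclosing both words is [S my old narrow painting over your complex planet reminded us that every careful empty sample below no formal clever report toward his young road became below a crystal], so the label is S.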